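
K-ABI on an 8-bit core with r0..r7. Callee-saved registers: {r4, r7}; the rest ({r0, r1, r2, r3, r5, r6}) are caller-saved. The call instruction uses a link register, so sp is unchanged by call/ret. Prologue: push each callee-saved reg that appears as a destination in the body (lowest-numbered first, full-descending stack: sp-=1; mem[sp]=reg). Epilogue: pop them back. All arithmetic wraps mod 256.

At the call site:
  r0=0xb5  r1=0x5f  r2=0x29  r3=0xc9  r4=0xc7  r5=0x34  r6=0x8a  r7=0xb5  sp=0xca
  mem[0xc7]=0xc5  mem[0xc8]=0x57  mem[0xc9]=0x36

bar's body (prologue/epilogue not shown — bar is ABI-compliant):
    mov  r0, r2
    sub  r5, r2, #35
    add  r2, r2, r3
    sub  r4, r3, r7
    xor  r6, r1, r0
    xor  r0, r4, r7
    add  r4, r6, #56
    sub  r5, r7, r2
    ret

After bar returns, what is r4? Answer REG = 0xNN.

REG = 0xc7

prologue: push r4 -> mem[0xc9]=0xc7, sp=0xc9
body[0] mov  r0, r2 -> r0=0x29
body[1] sub  r5, r2, #35 -> r5=0x06
body[2] add  r2, r2, r3 -> r2=0xf2
body[3] sub  r4, r3, r7 -> r4=0x14
body[4] xor  r6, r1, r0 -> r6=0x76
body[5] xor  r0, r4, r7 -> r0=0xa1
body[6] add  r4, r6, #56 -> r4=0xae
body[7] sub  r5, r7, r2 -> r5=0xc3
epilogue: pop r4=0xc7, sp=0xca
r4 is callee-saved -> restored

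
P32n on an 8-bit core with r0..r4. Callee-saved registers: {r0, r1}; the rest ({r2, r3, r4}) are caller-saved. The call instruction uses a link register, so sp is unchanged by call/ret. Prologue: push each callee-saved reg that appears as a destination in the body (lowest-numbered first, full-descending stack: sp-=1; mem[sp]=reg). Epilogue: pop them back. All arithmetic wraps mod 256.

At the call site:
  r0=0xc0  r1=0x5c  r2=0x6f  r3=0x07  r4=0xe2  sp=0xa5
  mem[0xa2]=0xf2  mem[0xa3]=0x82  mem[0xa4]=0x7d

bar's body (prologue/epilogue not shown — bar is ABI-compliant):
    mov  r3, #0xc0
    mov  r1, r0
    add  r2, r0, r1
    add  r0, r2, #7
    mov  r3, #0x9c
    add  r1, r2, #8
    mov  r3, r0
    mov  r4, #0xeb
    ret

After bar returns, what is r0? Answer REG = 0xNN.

prologue: push r0 -> mem[0xa4]=0xc0, sp=0xa4
prologue: push r1 -> mem[0xa3]=0x5c, sp=0xa3
body[0] mov  r3, #0xc0 -> r3=0xc0
body[1] mov  r1, r0 -> r1=0xc0
body[2] add  r2, r0, r1 -> r2=0x80
body[3] add  r0, r2, #7 -> r0=0x87
body[4] mov  r3, #0x9c -> r3=0x9c
body[5] add  r1, r2, #8 -> r1=0x88
body[6] mov  r3, r0 -> r3=0x87
body[7] mov  r4, #0xeb -> r4=0xeb
epilogue: pop r1=0x5c, sp=0xa4
epilogue: pop r0=0xc0, sp=0xa5
r0 is callee-saved -> restored

REG = 0xc0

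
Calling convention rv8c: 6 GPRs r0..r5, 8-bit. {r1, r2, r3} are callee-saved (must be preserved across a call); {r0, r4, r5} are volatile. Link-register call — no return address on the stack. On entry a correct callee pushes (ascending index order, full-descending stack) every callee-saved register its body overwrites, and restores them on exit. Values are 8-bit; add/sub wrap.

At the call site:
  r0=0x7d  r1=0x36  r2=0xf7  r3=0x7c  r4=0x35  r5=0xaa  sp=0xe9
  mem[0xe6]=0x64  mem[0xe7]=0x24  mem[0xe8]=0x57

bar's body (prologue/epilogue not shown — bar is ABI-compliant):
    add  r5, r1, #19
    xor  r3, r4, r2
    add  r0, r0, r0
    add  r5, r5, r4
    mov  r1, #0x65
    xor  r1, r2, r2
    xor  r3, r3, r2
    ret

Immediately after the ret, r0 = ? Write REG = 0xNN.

prologue: push r1 → mem[0xe8]=0x36, sp=0xe8
prologue: push r3 → mem[0xe7]=0x7c, sp=0xe7
body[0] add  r5, r1, #19 → r5=0x49
body[1] xor  r3, r4, r2 → r3=0xc2
body[2] add  r0, r0, r0 → r0=0xfa
body[3] add  r5, r5, r4 → r5=0x7e
body[4] mov  r1, #0x65 → r1=0x65
body[5] xor  r1, r2, r2 → r1=0x00
body[6] xor  r3, r3, r2 → r3=0x35
epilogue: pop r3=0x7c, sp=0xe8
epilogue: pop r1=0x36, sp=0xe9
r0 is caller-saved → body value

REG = 0xfa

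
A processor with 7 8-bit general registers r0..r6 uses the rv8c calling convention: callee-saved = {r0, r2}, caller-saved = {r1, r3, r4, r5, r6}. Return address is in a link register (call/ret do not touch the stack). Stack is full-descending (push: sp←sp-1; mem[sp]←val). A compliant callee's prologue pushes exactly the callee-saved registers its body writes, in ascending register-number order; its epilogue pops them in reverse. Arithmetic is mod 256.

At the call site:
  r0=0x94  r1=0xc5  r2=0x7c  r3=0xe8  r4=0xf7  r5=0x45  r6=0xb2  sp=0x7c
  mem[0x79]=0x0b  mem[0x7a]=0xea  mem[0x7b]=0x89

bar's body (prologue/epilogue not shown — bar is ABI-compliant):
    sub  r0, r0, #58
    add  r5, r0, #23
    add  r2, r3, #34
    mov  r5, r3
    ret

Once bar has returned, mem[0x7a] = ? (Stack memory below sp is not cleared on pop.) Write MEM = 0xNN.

MEM = 0x7c

prologue: push r0 -> mem[0x7b]=0x94, sp=0x7b
prologue: push r2 -> mem[0x7a]=0x7c, sp=0x7a
body[0] sub  r0, r0, #58 -> r0=0x5a
body[1] add  r5, r0, #23 -> r5=0x71
body[2] add  r2, r3, #34 -> r2=0x0a
body[3] mov  r5, r3 -> r5=0xe8
epilogue: pop r2=0x7c, sp=0x7b
epilogue: pop r0=0x94, sp=0x7c
prologue pushed ['r0', 'r2'] at ['0x7b', '0x7a']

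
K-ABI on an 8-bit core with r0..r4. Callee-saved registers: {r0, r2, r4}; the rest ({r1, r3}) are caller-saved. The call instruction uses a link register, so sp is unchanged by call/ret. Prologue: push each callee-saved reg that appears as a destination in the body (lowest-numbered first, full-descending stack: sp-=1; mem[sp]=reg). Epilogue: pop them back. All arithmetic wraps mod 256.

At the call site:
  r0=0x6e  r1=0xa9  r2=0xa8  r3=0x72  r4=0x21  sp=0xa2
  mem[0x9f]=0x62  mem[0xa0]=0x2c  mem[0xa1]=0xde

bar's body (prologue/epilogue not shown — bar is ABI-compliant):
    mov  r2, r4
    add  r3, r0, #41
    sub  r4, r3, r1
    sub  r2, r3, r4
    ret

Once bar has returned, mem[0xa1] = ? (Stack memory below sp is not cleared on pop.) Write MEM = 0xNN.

MEM = 0xa8

prologue: push r2 -> mem[0xa1]=0xa8, sp=0xa1
prologue: push r4 -> mem[0xa0]=0x21, sp=0xa0
body[0] mov  r2, r4 -> r2=0x21
body[1] add  r3, r0, #41 -> r3=0x97
body[2] sub  r4, r3, r1 -> r4=0xee
body[3] sub  r2, r3, r4 -> r2=0xa9
epilogue: pop r4=0x21, sp=0xa1
epilogue: pop r2=0xa8, sp=0xa2
prologue pushed ['r2', 'r4'] at ['0xa1', '0xa0']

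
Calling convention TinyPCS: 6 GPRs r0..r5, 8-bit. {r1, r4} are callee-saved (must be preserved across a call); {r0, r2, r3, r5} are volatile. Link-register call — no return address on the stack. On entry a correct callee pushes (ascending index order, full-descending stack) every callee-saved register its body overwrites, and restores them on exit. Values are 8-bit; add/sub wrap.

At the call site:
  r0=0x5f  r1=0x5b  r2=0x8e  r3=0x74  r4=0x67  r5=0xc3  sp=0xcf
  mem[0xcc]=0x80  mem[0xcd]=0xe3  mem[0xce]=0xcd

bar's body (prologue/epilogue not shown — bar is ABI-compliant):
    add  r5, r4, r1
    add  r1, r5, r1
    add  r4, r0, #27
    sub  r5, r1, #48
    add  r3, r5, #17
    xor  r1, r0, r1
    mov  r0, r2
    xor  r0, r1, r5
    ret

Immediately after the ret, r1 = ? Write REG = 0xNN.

REG = 0x5b

prologue: push r1 -> mem[0xce]=0x5b, sp=0xce
prologue: push r4 -> mem[0xcd]=0x67, sp=0xcd
body[0] add  r5, r4, r1 -> r5=0xc2
body[1] add  r1, r5, r1 -> r1=0x1d
body[2] add  r4, r0, #27 -> r4=0x7a
body[3] sub  r5, r1, #48 -> r5=0xed
body[4] add  r3, r5, #17 -> r3=0xfe
body[5] xor  r1, r0, r1 -> r1=0x42
body[6] mov  r0, r2 -> r0=0x8e
body[7] xor  r0, r1, r5 -> r0=0xaf
epilogue: pop r4=0x67, sp=0xce
epilogue: pop r1=0x5b, sp=0xcf
r1 is callee-saved -> restored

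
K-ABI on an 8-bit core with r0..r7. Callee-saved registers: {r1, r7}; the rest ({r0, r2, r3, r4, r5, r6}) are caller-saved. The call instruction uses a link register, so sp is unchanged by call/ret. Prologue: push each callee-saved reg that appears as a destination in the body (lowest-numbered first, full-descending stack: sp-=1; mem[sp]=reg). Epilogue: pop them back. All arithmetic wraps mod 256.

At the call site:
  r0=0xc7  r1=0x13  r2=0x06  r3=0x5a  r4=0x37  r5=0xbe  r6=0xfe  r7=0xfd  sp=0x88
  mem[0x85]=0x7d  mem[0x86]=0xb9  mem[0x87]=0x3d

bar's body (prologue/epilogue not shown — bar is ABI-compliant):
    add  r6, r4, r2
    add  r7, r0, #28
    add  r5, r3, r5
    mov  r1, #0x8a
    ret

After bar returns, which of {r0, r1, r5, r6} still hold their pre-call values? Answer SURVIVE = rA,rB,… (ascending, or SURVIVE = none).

SURVIVE = r0,r1

prologue: push r1 -> mem[0x87]=0x13, sp=0x87
prologue: push r7 -> mem[0x86]=0xfd, sp=0x86
body[0] add  r6, r4, r2 -> r6=0x3d
body[1] add  r7, r0, #28 -> r7=0xe3
body[2] add  r5, r3, r5 -> r5=0x18
body[3] mov  r1, #0x8a -> r1=0x8a
epilogue: pop r7=0xfd, sp=0x87
epilogue: pop r1=0x13, sp=0x88
r0: caller-saved, written=False
r1: callee-saved, written=True
r5: caller-saved, written=True
r6: caller-saved, written=True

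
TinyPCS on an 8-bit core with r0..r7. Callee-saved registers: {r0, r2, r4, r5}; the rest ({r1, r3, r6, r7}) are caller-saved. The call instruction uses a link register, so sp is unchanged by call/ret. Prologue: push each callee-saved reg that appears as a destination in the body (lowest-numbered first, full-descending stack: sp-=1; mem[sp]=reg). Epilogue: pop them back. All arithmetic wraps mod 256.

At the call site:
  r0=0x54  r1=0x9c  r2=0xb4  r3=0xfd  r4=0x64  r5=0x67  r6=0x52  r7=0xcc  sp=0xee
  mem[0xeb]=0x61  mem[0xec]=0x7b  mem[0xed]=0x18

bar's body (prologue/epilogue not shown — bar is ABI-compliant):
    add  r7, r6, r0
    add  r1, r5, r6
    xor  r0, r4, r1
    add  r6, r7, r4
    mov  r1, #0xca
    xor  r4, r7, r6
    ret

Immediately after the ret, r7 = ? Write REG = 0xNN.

REG = 0xa6

prologue: push r0 → mem[0xed]=0x54, sp=0xed
prologue: push r4 → mem[0xec]=0x64, sp=0xec
body[0] add  r7, r6, r0 → r7=0xa6
body[1] add  r1, r5, r6 → r1=0xb9
body[2] xor  r0, r4, r1 → r0=0xdd
body[3] add  r6, r7, r4 → r6=0x0a
body[4] mov  r1, #0xca → r1=0xca
body[5] xor  r4, r7, r6 → r4=0xac
epilogue: pop r4=0x64, sp=0xed
epilogue: pop r0=0x54, sp=0xee
r7 is caller-saved → body value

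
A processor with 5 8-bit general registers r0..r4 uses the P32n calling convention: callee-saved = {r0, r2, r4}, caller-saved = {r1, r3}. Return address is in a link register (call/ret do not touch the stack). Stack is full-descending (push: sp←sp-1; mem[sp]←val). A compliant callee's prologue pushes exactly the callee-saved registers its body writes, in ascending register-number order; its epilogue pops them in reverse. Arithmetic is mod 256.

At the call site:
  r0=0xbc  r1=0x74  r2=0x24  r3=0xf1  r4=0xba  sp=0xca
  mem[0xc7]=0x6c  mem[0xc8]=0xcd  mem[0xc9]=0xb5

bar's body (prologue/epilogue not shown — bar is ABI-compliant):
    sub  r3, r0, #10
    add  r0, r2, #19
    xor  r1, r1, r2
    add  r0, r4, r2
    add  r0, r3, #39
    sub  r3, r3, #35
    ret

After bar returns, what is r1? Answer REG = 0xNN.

prologue: push r0 -> mem[0xc9]=0xbc, sp=0xc9
body[0] sub  r3, r0, #10 -> r3=0xb2
body[1] add  r0, r2, #19 -> r0=0x37
body[2] xor  r1, r1, r2 -> r1=0x50
body[3] add  r0, r4, r2 -> r0=0xde
body[4] add  r0, r3, #39 -> r0=0xd9
body[5] sub  r3, r3, #35 -> r3=0x8f
epilogue: pop r0=0xbc, sp=0xca
r1 is caller-saved -> body value

REG = 0x50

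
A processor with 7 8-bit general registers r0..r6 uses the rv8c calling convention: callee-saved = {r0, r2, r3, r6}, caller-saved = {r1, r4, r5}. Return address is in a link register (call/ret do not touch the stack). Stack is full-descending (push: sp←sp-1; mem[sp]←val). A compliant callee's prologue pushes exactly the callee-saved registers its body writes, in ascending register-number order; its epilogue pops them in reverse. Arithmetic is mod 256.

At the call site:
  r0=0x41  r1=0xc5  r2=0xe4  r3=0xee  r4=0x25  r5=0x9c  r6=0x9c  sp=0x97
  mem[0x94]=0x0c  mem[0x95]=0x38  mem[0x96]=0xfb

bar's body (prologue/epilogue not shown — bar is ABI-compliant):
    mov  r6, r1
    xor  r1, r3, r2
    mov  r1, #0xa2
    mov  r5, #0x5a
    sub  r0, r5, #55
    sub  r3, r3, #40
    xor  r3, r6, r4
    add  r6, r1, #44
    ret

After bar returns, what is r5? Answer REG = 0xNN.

prologue: push r0 -> mem[0x96]=0x41, sp=0x96
prologue: push r3 -> mem[0x95]=0xee, sp=0x95
prologue: push r6 -> mem[0x94]=0x9c, sp=0x94
body[0] mov  r6, r1 -> r6=0xc5
body[1] xor  r1, r3, r2 -> r1=0x0a
body[2] mov  r1, #0xa2 -> r1=0xa2
body[3] mov  r5, #0x5a -> r5=0x5a
body[4] sub  r0, r5, #55 -> r0=0x23
body[5] sub  r3, r3, #40 -> r3=0xc6
body[6] xor  r3, r6, r4 -> r3=0xe0
body[7] add  r6, r1, #44 -> r6=0xce
epilogue: pop r6=0x9c, sp=0x95
epilogue: pop r3=0xee, sp=0x96
epilogue: pop r0=0x41, sp=0x97
r5 is caller-saved -> body value

REG = 0x5a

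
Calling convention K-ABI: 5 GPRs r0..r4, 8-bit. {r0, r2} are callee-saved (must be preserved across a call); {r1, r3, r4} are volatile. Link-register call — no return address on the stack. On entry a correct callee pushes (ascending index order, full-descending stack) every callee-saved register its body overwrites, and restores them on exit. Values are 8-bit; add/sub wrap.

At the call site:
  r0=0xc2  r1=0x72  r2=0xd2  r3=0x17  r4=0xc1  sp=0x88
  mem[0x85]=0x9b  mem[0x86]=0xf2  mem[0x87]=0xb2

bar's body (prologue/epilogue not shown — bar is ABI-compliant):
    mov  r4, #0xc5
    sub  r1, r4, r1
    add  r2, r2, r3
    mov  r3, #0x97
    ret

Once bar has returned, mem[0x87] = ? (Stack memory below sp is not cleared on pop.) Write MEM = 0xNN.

prologue: push r2 -> mem[0x87]=0xd2, sp=0x87
body[0] mov  r4, #0xc5 -> r4=0xc5
body[1] sub  r1, r4, r1 -> r1=0x53
body[2] add  r2, r2, r3 -> r2=0xe9
body[3] mov  r3, #0x97 -> r3=0x97
epilogue: pop r2=0xd2, sp=0x88
prologue pushed ['r2'] at ['0x87']

MEM = 0xd2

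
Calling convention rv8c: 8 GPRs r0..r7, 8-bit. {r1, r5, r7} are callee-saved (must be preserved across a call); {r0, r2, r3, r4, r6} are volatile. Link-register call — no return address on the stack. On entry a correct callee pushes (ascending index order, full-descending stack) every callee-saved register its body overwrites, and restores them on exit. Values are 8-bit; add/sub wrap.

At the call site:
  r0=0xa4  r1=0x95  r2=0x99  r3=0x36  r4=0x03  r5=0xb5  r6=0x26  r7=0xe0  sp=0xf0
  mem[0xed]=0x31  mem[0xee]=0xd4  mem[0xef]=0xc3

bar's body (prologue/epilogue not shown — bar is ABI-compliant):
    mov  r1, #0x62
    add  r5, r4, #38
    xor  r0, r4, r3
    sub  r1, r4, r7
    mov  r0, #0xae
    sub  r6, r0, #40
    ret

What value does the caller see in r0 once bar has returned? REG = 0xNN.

REG = 0xae

prologue: push r1 -> mem[0xef]=0x95, sp=0xef
prologue: push r5 -> mem[0xee]=0xb5, sp=0xee
body[0] mov  r1, #0x62 -> r1=0x62
body[1] add  r5, r4, #38 -> r5=0x29
body[2] xor  r0, r4, r3 -> r0=0x35
body[3] sub  r1, r4, r7 -> r1=0x23
body[4] mov  r0, #0xae -> r0=0xae
body[5] sub  r6, r0, #40 -> r6=0x86
epilogue: pop r5=0xb5, sp=0xef
epilogue: pop r1=0x95, sp=0xf0
r0 is caller-saved -> body value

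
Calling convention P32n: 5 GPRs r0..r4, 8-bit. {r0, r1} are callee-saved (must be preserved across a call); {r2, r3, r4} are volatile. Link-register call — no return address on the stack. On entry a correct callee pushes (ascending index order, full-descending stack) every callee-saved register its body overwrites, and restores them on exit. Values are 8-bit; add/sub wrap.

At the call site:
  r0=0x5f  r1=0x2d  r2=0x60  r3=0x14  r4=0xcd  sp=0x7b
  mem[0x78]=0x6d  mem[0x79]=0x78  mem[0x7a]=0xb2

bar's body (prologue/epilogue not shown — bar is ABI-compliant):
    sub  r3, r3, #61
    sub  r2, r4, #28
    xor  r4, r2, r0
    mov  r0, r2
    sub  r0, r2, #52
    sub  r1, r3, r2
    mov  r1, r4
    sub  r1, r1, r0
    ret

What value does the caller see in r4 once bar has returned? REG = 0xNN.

REG = 0xee

prologue: push r0 -> mem[0x7a]=0x5f, sp=0x7a
prologue: push r1 -> mem[0x79]=0x2d, sp=0x79
body[0] sub  r3, r3, #61 -> r3=0xd7
body[1] sub  r2, r4, #28 -> r2=0xb1
body[2] xor  r4, r2, r0 -> r4=0xee
body[3] mov  r0, r2 -> r0=0xb1
body[4] sub  r0, r2, #52 -> r0=0x7d
body[5] sub  r1, r3, r2 -> r1=0x26
body[6] mov  r1, r4 -> r1=0xee
body[7] sub  r1, r1, r0 -> r1=0x71
epilogue: pop r1=0x2d, sp=0x7a
epilogue: pop r0=0x5f, sp=0x7b
r4 is caller-saved -> body value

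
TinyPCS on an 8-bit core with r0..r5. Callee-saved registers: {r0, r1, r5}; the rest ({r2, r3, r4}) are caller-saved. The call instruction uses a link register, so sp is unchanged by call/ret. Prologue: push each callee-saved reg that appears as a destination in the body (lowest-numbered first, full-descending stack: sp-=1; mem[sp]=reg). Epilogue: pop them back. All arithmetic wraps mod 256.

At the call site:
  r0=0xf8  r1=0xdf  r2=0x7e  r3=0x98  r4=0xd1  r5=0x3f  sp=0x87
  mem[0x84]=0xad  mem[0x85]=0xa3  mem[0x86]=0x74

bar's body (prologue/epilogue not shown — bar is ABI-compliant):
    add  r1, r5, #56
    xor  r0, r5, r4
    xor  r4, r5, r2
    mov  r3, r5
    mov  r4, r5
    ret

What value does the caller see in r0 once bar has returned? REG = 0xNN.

prologue: push r0 -> mem[0x86]=0xf8, sp=0x86
prologue: push r1 -> mem[0x85]=0xdf, sp=0x85
body[0] add  r1, r5, #56 -> r1=0x77
body[1] xor  r0, r5, r4 -> r0=0xee
body[2] xor  r4, r5, r2 -> r4=0x41
body[3] mov  r3, r5 -> r3=0x3f
body[4] mov  r4, r5 -> r4=0x3f
epilogue: pop r1=0xdf, sp=0x86
epilogue: pop r0=0xf8, sp=0x87
r0 is callee-saved -> restored

REG = 0xf8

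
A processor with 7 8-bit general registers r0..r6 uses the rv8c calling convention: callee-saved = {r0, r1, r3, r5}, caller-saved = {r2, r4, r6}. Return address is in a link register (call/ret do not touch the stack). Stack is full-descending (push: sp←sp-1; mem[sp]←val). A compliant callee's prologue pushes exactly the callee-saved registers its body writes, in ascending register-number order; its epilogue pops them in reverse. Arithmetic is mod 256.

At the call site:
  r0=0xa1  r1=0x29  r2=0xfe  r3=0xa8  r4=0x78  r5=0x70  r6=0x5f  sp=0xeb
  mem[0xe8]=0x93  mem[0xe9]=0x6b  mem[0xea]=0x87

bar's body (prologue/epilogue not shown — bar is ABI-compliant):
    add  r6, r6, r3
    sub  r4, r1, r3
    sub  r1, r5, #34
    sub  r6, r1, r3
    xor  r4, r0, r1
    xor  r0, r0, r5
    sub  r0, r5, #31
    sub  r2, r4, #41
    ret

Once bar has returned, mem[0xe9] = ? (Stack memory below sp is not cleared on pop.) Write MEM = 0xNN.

MEM = 0x29

prologue: push r0 -> mem[0xea]=0xa1, sp=0xea
prologue: push r1 -> mem[0xe9]=0x29, sp=0xe9
body[0] add  r6, r6, r3 -> r6=0x07
body[1] sub  r4, r1, r3 -> r4=0x81
body[2] sub  r1, r5, #34 -> r1=0x4e
body[3] sub  r6, r1, r3 -> r6=0xa6
body[4] xor  r4, r0, r1 -> r4=0xef
body[5] xor  r0, r0, r5 -> r0=0xd1
body[6] sub  r0, r5, #31 -> r0=0x51
body[7] sub  r2, r4, #41 -> r2=0xc6
epilogue: pop r1=0x29, sp=0xea
epilogue: pop r0=0xa1, sp=0xeb
prologue pushed ['r0', 'r1'] at ['0xea', '0xe9']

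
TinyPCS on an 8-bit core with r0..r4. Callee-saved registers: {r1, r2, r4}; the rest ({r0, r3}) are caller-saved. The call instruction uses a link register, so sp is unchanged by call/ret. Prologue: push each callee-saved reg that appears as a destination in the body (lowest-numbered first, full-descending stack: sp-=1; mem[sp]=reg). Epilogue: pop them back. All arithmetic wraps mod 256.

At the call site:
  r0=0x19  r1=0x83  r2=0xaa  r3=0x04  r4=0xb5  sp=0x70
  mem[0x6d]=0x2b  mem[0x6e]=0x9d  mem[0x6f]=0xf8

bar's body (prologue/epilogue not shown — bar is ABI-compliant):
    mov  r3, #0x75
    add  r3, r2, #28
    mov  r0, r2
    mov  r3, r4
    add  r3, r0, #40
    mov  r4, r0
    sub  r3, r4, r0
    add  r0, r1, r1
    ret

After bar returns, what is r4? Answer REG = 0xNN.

prologue: push r4 → mem[0x6f]=0xb5, sp=0x6f
body[0] mov  r3, #0x75 → r3=0x75
body[1] add  r3, r2, #28 → r3=0xc6
body[2] mov  r0, r2 → r0=0xaa
body[3] mov  r3, r4 → r3=0xb5
body[4] add  r3, r0, #40 → r3=0xd2
body[5] mov  r4, r0 → r4=0xaa
body[6] sub  r3, r4, r0 → r3=0x00
body[7] add  r0, r1, r1 → r0=0x06
epilogue: pop r4=0xb5, sp=0x70
r4 is callee-saved → restored

REG = 0xb5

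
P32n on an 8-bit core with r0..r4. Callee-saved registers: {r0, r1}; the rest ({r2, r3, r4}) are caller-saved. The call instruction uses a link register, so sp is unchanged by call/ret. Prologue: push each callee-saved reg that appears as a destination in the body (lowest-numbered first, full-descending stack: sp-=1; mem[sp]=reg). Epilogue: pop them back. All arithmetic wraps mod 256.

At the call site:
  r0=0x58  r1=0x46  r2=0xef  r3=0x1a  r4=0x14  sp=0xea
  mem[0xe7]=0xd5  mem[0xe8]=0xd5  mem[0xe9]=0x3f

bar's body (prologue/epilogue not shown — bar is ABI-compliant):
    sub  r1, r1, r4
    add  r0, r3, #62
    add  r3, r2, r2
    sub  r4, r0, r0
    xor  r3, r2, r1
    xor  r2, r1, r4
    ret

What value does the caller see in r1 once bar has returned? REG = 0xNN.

prologue: push r0 → mem[0xe9]=0x58, sp=0xe9
prologue: push r1 → mem[0xe8]=0x46, sp=0xe8
body[0] sub  r1, r1, r4 → r1=0x32
body[1] add  r0, r3, #62 → r0=0x58
body[2] add  r3, r2, r2 → r3=0xde
body[3] sub  r4, r0, r0 → r4=0x00
body[4] xor  r3, r2, r1 → r3=0xdd
body[5] xor  r2, r1, r4 → r2=0x32
epilogue: pop r1=0x46, sp=0xe9
epilogue: pop r0=0x58, sp=0xea
r1 is callee-saved → restored

REG = 0x46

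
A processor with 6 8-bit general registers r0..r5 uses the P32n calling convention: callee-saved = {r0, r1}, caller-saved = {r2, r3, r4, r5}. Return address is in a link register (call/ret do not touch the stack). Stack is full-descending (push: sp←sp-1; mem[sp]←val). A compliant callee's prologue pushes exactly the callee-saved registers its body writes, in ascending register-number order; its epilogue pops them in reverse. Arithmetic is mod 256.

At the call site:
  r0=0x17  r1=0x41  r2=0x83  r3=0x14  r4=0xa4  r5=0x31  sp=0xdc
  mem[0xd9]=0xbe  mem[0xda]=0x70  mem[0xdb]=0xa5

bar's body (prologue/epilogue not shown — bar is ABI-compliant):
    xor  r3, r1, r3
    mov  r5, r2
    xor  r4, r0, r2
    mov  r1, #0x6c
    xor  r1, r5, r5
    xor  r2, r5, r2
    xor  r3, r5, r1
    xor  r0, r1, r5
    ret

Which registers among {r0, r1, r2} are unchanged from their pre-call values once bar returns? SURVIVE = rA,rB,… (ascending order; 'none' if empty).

prologue: push r0 → mem[0xdb]=0x17, sp=0xdb
prologue: push r1 → mem[0xda]=0x41, sp=0xda
body[0] xor  r3, r1, r3 → r3=0x55
body[1] mov  r5, r2 → r5=0x83
body[2] xor  r4, r0, r2 → r4=0x94
body[3] mov  r1, #0x6c → r1=0x6c
body[4] xor  r1, r5, r5 → r1=0x00
body[5] xor  r2, r5, r2 → r2=0x00
body[6] xor  r3, r5, r1 → r3=0x83
body[7] xor  r0, r1, r5 → r0=0x83
epilogue: pop r1=0x41, sp=0xdb
epilogue: pop r0=0x17, sp=0xdc
r0: callee-saved, written=True
r1: callee-saved, written=True
r2: caller-saved, written=True

SURVIVE = r0,r1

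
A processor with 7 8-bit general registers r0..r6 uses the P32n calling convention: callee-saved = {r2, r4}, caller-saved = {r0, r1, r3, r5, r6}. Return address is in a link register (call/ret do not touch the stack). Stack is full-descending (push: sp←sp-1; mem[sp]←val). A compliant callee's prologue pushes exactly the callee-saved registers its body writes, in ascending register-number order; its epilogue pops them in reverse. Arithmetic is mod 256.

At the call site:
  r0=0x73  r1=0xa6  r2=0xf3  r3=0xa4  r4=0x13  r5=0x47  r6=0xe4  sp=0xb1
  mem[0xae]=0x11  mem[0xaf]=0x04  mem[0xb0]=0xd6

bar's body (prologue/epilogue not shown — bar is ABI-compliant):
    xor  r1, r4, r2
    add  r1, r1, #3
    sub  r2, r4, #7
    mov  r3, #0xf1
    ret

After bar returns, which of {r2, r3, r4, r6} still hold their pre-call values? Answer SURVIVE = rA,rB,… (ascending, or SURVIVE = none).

prologue: push r2 -> mem[0xb0]=0xf3, sp=0xb0
body[0] xor  r1, r4, r2 -> r1=0xe0
body[1] add  r1, r1, #3 -> r1=0xe3
body[2] sub  r2, r4, #7 -> r2=0x0c
body[3] mov  r3, #0xf1 -> r3=0xf1
epilogue: pop r2=0xf3, sp=0xb1
r2: callee-saved, written=True
r3: caller-saved, written=True
r4: callee-saved, written=False
r6: caller-saved, written=False

SURVIVE = r2,r4,r6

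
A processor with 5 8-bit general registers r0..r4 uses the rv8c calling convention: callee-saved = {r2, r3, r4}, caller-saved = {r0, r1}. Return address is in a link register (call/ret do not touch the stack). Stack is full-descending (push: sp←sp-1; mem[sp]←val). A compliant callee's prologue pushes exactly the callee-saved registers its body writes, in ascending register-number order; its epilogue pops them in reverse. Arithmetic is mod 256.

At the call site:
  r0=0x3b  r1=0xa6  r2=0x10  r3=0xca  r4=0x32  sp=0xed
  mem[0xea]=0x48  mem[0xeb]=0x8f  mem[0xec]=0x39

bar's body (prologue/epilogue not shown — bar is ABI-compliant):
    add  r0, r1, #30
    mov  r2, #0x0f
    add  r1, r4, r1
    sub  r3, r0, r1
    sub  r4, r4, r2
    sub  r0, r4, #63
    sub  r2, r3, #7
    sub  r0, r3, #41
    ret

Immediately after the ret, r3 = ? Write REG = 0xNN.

prologue: push r2 -> mem[0xec]=0x10, sp=0xec
prologue: push r3 -> mem[0xeb]=0xca, sp=0xeb
prologue: push r4 -> mem[0xea]=0x32, sp=0xea
body[0] add  r0, r1, #30 -> r0=0xc4
body[1] mov  r2, #0x0f -> r2=0x0f
body[2] add  r1, r4, r1 -> r1=0xd8
body[3] sub  r3, r0, r1 -> r3=0xec
body[4] sub  r4, r4, r2 -> r4=0x23
body[5] sub  r0, r4, #63 -> r0=0xe4
body[6] sub  r2, r3, #7 -> r2=0xe5
body[7] sub  r0, r3, #41 -> r0=0xc3
epilogue: pop r4=0x32, sp=0xeb
epilogue: pop r3=0xca, sp=0xec
epilogue: pop r2=0x10, sp=0xed
r3 is callee-saved -> restored

REG = 0xca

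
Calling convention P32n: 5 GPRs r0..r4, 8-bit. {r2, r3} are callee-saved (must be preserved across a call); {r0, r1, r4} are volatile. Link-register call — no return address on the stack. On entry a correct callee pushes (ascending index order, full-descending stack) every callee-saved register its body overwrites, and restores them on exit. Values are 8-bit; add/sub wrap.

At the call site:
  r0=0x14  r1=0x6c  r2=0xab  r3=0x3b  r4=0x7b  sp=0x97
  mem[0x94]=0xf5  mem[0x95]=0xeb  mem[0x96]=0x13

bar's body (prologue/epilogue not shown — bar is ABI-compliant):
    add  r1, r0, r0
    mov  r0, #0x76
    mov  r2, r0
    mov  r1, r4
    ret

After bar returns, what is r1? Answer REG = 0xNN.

prologue: push r2 → mem[0x96]=0xab, sp=0x96
body[0] add  r1, r0, r0 → r1=0x28
body[1] mov  r0, #0x76 → r0=0x76
body[2] mov  r2, r0 → r2=0x76
body[3] mov  r1, r4 → r1=0x7b
epilogue: pop r2=0xab, sp=0x97
r1 is caller-saved → body value

REG = 0x7b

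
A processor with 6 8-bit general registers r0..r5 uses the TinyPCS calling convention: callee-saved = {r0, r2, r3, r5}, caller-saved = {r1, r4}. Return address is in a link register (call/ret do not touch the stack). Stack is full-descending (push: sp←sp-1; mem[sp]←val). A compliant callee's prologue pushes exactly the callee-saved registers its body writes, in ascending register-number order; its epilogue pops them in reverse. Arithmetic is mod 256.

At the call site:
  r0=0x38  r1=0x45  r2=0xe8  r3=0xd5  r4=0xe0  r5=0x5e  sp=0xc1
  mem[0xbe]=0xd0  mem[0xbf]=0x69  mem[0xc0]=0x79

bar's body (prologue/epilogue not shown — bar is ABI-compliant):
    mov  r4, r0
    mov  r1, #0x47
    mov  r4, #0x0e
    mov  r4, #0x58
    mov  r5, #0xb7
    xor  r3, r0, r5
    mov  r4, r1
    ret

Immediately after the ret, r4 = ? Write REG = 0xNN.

REG = 0x47

prologue: push r3 -> mem[0xc0]=0xd5, sp=0xc0
prologue: push r5 -> mem[0xbf]=0x5e, sp=0xbf
body[0] mov  r4, r0 -> r4=0x38
body[1] mov  r1, #0x47 -> r1=0x47
body[2] mov  r4, #0x0e -> r4=0x0e
body[3] mov  r4, #0x58 -> r4=0x58
body[4] mov  r5, #0xb7 -> r5=0xb7
body[5] xor  r3, r0, r5 -> r3=0x8f
body[6] mov  r4, r1 -> r4=0x47
epilogue: pop r5=0x5e, sp=0xc0
epilogue: pop r3=0xd5, sp=0xc1
r4 is caller-saved -> body value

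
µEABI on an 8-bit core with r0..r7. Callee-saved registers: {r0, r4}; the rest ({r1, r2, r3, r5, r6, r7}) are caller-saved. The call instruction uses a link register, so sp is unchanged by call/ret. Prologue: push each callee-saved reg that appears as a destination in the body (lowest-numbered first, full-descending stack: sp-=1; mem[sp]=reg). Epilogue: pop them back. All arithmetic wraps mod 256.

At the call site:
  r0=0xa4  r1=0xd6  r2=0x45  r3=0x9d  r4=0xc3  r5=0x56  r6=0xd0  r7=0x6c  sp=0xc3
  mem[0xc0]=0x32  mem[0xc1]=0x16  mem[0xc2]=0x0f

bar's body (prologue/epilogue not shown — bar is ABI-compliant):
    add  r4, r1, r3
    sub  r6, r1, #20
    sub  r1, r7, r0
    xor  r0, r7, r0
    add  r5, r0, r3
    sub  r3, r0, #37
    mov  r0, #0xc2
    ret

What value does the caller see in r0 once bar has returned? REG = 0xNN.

prologue: push r0 -> mem[0xc2]=0xa4, sp=0xc2
prologue: push r4 -> mem[0xc1]=0xc3, sp=0xc1
body[0] add  r4, r1, r3 -> r4=0x73
body[1] sub  r6, r1, #20 -> r6=0xc2
body[2] sub  r1, r7, r0 -> r1=0xc8
body[3] xor  r0, r7, r0 -> r0=0xc8
body[4] add  r5, r0, r3 -> r5=0x65
body[5] sub  r3, r0, #37 -> r3=0xa3
body[6] mov  r0, #0xc2 -> r0=0xc2
epilogue: pop r4=0xc3, sp=0xc2
epilogue: pop r0=0xa4, sp=0xc3
r0 is callee-saved -> restored

REG = 0xa4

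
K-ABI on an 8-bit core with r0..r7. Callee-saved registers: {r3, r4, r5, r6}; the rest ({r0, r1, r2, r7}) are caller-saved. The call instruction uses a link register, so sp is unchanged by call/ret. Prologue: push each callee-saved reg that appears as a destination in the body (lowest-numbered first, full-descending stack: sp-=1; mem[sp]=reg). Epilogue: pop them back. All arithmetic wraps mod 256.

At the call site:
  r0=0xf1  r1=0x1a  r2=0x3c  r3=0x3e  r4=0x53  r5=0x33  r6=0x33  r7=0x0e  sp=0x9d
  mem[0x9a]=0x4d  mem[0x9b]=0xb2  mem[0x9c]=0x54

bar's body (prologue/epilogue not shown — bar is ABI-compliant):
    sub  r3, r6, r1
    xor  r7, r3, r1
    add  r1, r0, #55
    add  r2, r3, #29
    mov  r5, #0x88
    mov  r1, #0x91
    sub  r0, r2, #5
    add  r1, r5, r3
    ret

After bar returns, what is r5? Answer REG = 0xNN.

REG = 0x33

prologue: push r3 -> mem[0x9c]=0x3e, sp=0x9c
prologue: push r5 -> mem[0x9b]=0x33, sp=0x9b
body[0] sub  r3, r6, r1 -> r3=0x19
body[1] xor  r7, r3, r1 -> r7=0x03
body[2] add  r1, r0, #55 -> r1=0x28
body[3] add  r2, r3, #29 -> r2=0x36
body[4] mov  r5, #0x88 -> r5=0x88
body[5] mov  r1, #0x91 -> r1=0x91
body[6] sub  r0, r2, #5 -> r0=0x31
body[7] add  r1, r5, r3 -> r1=0xa1
epilogue: pop r5=0x33, sp=0x9c
epilogue: pop r3=0x3e, sp=0x9d
r5 is callee-saved -> restored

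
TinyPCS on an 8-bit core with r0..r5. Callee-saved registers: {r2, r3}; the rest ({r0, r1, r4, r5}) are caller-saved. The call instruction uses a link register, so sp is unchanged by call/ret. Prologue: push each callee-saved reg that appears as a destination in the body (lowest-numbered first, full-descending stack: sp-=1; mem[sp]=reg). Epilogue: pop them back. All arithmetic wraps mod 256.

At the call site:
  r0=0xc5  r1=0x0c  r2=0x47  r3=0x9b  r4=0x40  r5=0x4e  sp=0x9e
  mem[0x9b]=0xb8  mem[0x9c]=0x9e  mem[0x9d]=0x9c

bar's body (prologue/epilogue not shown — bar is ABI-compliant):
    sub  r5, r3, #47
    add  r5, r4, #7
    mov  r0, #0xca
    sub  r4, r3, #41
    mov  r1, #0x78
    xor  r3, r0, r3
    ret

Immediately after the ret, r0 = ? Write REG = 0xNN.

REG = 0xca

prologue: push r3 -> mem[0x9d]=0x9b, sp=0x9d
body[0] sub  r5, r3, #47 -> r5=0x6c
body[1] add  r5, r4, #7 -> r5=0x47
body[2] mov  r0, #0xca -> r0=0xca
body[3] sub  r4, r3, #41 -> r4=0x72
body[4] mov  r1, #0x78 -> r1=0x78
body[5] xor  r3, r0, r3 -> r3=0x51
epilogue: pop r3=0x9b, sp=0x9e
r0 is caller-saved -> body value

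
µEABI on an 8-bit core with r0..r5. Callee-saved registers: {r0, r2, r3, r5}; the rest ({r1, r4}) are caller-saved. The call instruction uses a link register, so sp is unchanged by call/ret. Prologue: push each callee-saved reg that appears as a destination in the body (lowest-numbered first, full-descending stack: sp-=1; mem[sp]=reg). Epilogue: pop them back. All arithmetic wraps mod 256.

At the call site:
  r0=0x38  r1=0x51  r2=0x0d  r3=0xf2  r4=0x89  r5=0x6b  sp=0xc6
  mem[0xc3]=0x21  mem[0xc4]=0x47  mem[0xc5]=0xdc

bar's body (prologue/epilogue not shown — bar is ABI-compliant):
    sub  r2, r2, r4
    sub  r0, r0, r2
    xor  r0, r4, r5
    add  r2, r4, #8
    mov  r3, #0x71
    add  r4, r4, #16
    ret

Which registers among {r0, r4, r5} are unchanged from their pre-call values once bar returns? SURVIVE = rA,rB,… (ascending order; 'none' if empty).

prologue: push r0 → mem[0xc5]=0x38, sp=0xc5
prologue: push r2 → mem[0xc4]=0x0d, sp=0xc4
prologue: push r3 → mem[0xc3]=0xf2, sp=0xc3
body[0] sub  r2, r2, r4 → r2=0x84
body[1] sub  r0, r0, r2 → r0=0xb4
body[2] xor  r0, r4, r5 → r0=0xe2
body[3] add  r2, r4, #8 → r2=0x91
body[4] mov  r3, #0x71 → r3=0x71
body[5] add  r4, r4, #16 → r4=0x99
epilogue: pop r3=0xf2, sp=0xc4
epilogue: pop r2=0x0d, sp=0xc5
epilogue: pop r0=0x38, sp=0xc6
r0: callee-saved, written=True
r4: caller-saved, written=True
r5: callee-saved, written=False

SURVIVE = r0,r5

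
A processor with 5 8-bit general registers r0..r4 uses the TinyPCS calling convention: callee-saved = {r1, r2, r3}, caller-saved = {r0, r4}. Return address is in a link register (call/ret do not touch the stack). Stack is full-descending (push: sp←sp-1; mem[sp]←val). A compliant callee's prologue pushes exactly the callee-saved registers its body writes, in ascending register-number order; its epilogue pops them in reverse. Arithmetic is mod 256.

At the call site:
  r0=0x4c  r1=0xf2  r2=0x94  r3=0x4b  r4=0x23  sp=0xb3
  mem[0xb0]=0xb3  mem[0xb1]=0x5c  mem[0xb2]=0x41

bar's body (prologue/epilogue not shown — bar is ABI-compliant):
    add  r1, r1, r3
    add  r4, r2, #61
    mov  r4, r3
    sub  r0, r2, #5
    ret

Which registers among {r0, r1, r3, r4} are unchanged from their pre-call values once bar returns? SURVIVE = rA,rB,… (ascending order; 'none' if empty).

SURVIVE = r1,r3

prologue: push r1 → mem[0xb2]=0xf2, sp=0xb2
body[0] add  r1, r1, r3 → r1=0x3d
body[1] add  r4, r2, #61 → r4=0xd1
body[2] mov  r4, r3 → r4=0x4b
body[3] sub  r0, r2, #5 → r0=0x8f
epilogue: pop r1=0xf2, sp=0xb3
r0: caller-saved, written=True
r1: callee-saved, written=True
r3: callee-saved, written=False
r4: caller-saved, written=True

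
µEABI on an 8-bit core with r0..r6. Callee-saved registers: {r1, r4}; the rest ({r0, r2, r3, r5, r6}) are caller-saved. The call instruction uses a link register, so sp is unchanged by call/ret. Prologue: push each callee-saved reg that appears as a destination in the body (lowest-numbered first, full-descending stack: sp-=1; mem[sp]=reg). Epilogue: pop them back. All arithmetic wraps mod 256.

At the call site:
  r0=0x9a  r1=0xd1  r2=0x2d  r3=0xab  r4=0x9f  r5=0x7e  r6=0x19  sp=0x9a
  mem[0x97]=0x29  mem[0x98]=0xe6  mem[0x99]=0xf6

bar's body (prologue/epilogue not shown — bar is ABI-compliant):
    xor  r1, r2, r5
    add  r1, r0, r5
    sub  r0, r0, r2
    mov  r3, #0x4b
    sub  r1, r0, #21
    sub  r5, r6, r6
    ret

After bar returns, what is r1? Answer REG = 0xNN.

REG = 0xd1

prologue: push r1 -> mem[0x99]=0xd1, sp=0x99
body[0] xor  r1, r2, r5 -> r1=0x53
body[1] add  r1, r0, r5 -> r1=0x18
body[2] sub  r0, r0, r2 -> r0=0x6d
body[3] mov  r3, #0x4b -> r3=0x4b
body[4] sub  r1, r0, #21 -> r1=0x58
body[5] sub  r5, r6, r6 -> r5=0x00
epilogue: pop r1=0xd1, sp=0x9a
r1 is callee-saved -> restored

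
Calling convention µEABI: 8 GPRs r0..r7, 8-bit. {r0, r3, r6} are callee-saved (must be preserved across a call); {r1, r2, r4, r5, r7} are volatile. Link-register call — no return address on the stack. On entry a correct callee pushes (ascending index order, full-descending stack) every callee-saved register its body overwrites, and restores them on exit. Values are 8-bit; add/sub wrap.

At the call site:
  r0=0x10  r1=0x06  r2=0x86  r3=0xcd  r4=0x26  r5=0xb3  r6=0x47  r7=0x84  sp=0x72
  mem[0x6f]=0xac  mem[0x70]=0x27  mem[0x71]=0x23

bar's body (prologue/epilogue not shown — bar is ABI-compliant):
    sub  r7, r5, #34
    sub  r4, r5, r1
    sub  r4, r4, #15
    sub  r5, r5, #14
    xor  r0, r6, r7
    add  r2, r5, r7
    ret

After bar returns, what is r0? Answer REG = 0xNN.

REG = 0x10

prologue: push r0 -> mem[0x71]=0x10, sp=0x71
body[0] sub  r7, r5, #34 -> r7=0x91
body[1] sub  r4, r5, r1 -> r4=0xad
body[2] sub  r4, r4, #15 -> r4=0x9e
body[3] sub  r5, r5, #14 -> r5=0xa5
body[4] xor  r0, r6, r7 -> r0=0xd6
body[5] add  r2, r5, r7 -> r2=0x36
epilogue: pop r0=0x10, sp=0x72
r0 is callee-saved -> restored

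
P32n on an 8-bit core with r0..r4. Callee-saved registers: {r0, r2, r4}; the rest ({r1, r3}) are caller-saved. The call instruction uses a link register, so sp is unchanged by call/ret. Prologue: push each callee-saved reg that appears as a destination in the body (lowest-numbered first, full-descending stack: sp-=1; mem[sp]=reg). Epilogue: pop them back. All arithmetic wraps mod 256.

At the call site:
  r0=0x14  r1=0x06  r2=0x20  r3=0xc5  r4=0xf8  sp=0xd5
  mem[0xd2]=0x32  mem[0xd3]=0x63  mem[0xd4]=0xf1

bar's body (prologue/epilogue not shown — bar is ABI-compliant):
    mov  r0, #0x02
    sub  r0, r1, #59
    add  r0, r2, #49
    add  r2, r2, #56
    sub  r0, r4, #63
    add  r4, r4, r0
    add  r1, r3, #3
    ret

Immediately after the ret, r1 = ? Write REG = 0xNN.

REG = 0xc8

prologue: push r0 → mem[0xd4]=0x14, sp=0xd4
prologue: push r2 → mem[0xd3]=0x20, sp=0xd3
prologue: push r4 → mem[0xd2]=0xf8, sp=0xd2
body[0] mov  r0, #0x02 → r0=0x02
body[1] sub  r0, r1, #59 → r0=0xcb
body[2] add  r0, r2, #49 → r0=0x51
body[3] add  r2, r2, #56 → r2=0x58
body[4] sub  r0, r4, #63 → r0=0xb9
body[5] add  r4, r4, r0 → r4=0xb1
body[6] add  r1, r3, #3 → r1=0xc8
epilogue: pop r4=0xf8, sp=0xd3
epilogue: pop r2=0x20, sp=0xd4
epilogue: pop r0=0x14, sp=0xd5
r1 is caller-saved → body value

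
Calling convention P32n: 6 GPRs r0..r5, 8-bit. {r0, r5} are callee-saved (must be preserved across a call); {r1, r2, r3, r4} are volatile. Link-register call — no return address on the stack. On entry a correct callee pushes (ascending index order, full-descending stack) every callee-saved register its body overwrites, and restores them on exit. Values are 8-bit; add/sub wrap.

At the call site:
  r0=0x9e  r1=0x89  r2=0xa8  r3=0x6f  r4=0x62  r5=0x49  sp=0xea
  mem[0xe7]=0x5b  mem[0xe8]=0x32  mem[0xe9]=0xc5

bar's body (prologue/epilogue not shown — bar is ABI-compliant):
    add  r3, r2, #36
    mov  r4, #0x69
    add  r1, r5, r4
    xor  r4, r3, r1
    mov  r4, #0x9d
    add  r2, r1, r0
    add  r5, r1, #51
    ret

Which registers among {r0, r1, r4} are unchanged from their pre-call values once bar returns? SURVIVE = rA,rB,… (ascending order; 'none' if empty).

SURVIVE = r0

prologue: push r5 → mem[0xe9]=0x49, sp=0xe9
body[0] add  r3, r2, #36 → r3=0xcc
body[1] mov  r4, #0x69 → r4=0x69
body[2] add  r1, r5, r4 → r1=0xb2
body[3] xor  r4, r3, r1 → r4=0x7e
body[4] mov  r4, #0x9d → r4=0x9d
body[5] add  r2, r1, r0 → r2=0x50
body[6] add  r5, r1, #51 → r5=0xe5
epilogue: pop r5=0x49, sp=0xea
r0: callee-saved, written=False
r1: caller-saved, written=True
r4: caller-saved, written=True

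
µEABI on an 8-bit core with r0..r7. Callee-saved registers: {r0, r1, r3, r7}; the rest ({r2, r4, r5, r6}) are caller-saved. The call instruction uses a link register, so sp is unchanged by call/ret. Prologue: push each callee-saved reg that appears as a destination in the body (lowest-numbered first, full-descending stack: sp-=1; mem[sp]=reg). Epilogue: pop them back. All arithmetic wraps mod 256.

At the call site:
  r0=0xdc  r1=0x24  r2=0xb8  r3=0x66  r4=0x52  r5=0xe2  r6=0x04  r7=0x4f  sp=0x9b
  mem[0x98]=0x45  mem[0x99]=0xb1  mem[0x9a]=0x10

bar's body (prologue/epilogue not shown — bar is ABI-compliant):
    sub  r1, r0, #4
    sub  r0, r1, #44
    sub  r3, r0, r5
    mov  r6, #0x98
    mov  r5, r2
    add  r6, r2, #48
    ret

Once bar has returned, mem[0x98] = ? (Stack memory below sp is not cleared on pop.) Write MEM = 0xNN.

prologue: push r0 -> mem[0x9a]=0xdc, sp=0x9a
prologue: push r1 -> mem[0x99]=0x24, sp=0x99
prologue: push r3 -> mem[0x98]=0x66, sp=0x98
body[0] sub  r1, r0, #4 -> r1=0xd8
body[1] sub  r0, r1, #44 -> r0=0xac
body[2] sub  r3, r0, r5 -> r3=0xca
body[3] mov  r6, #0x98 -> r6=0x98
body[4] mov  r5, r2 -> r5=0xb8
body[5] add  r6, r2, #48 -> r6=0xe8
epilogue: pop r3=0x66, sp=0x99
epilogue: pop r1=0x24, sp=0x9a
epilogue: pop r0=0xdc, sp=0x9b
prologue pushed ['r0', 'r1', 'r3'] at ['0x9a', '0x99', '0x98']

MEM = 0x66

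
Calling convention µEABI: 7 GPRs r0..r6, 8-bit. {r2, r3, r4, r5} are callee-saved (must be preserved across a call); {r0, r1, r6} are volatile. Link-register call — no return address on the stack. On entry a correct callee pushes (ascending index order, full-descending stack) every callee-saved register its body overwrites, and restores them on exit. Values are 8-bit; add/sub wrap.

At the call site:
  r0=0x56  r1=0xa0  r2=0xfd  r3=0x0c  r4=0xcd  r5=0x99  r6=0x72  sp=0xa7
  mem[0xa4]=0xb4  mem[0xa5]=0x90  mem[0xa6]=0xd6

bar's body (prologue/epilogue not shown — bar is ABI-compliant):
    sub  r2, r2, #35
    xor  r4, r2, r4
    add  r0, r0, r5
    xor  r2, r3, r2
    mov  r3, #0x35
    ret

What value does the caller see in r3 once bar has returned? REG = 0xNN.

REG = 0x0c

prologue: push r2 -> mem[0xa6]=0xfd, sp=0xa6
prologue: push r3 -> mem[0xa5]=0x0c, sp=0xa5
prologue: push r4 -> mem[0xa4]=0xcd, sp=0xa4
body[0] sub  r2, r2, #35 -> r2=0xda
body[1] xor  r4, r2, r4 -> r4=0x17
body[2] add  r0, r0, r5 -> r0=0xef
body[3] xor  r2, r3, r2 -> r2=0xd6
body[4] mov  r3, #0x35 -> r3=0x35
epilogue: pop r4=0xcd, sp=0xa5
epilogue: pop r3=0x0c, sp=0xa6
epilogue: pop r2=0xfd, sp=0xa7
r3 is callee-saved -> restored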